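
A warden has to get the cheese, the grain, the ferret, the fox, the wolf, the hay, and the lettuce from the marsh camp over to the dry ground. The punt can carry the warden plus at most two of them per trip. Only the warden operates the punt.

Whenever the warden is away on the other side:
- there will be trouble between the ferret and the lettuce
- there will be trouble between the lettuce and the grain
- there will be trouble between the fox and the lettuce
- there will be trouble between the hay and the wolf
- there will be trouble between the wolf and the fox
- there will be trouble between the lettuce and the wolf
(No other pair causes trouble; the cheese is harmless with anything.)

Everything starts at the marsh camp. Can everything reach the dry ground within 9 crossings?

Counting alone: the warden can take at most 2 across per trip to the dry ground, so moving all 7 needs at least 4 loaded trips out, with a return between consecutive ones — at least 7 crossings.
The safety rule pushes this higher. Following every safe sequence of crossings, the most of the 7 that can be at the dry ground as the punt arrives there on crossings 7, 9 is 5, 6 respectively — never all 7.
So the move cannot be finished within 9 crossings. (The shortest complete plan takes 11:)
1. Warden goes to the dry ground with the lettuce and the wolf.  [the marsh camp: the cheese, the ferret, the fox, the grain, the hay | the dry ground: the lettuce, the wolf]
2. Warden goes back to the marsh camp with the wolf.  [the marsh camp: the cheese, the ferret, the fox, the grain, the hay, the wolf | the dry ground: the lettuce]
3. Warden goes to the dry ground with the cheese and the wolf.  [the marsh camp: the ferret, the fox, the grain, the hay | the dry ground: the cheese, the lettuce, the wolf]
4. Warden goes back to the marsh camp with the wolf.  [the marsh camp: the ferret, the fox, the grain, the hay, the wolf | the dry ground: the cheese, the lettuce]
5. Warden goes to the dry ground with the grain and the wolf.  [the marsh camp: the ferret, the fox, the hay | the dry ground: the cheese, the grain, the lettuce, the wolf]
6. Warden goes back to the marsh camp with the lettuce.  [the marsh camp: the ferret, the fox, the hay, the lettuce | the dry ground: the cheese, the grain, the wolf]
7. Warden goes to the dry ground with the ferret and the fox.  [the marsh camp: the hay, the lettuce | the dry ground: the cheese, the ferret, the fox, the grain, the wolf]
8. Warden goes back to the marsh camp with the fox.  [the marsh camp: the fox, the hay, the lettuce | the dry ground: the cheese, the ferret, the grain, the wolf]
9. Warden goes to the dry ground with the fox and the hay.  [the marsh camp: the lettuce | the dry ground: the cheese, the ferret, the fox, the grain, the hay, the wolf]
10. Warden goes back to the marsh camp with the wolf.  [the marsh camp: the lettuce, the wolf | the dry ground: the cheese, the ferret, the fox, the grain, the hay]
11. Warden goes to the dry ground with the lettuce and the wolf.  [the marsh camp: — | the dry ground: the cheese, the ferret, the fox, the grain, the hay, the lettuce, the wolf]

No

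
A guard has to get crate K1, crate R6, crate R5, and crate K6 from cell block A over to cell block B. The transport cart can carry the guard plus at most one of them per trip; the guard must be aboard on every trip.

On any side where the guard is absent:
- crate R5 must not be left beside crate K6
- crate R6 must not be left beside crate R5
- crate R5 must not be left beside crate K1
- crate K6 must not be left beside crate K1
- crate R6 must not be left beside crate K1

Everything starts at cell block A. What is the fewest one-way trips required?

Whatever the first load, the items left behind include a forbidden pair without the guard. No opening move is safe, so no plan exists.

impossible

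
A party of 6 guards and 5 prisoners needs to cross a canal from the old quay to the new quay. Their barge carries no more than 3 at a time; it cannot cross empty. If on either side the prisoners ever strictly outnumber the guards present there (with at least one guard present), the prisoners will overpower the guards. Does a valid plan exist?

1. 3 prisoners → the new quay.  (the old quay: 6G 2P; the new quay: 0G 3P)
2. 1 prisoner ← the old quay.  (the old quay: 6G 3P; the new quay: 0G 2P)
3. 3 guards → the new quay.  (the old quay: 3G 3P; the new quay: 3G 2P)
4. 1 guard ← the old quay.  (the old quay: 4G 3P; the new quay: 2G 2P)
5. 2 guards and 1 prisoner → the new quay.  (the old quay: 2G 2P; the new quay: 4G 3P)
6. 1 guard ← the old quay.  (the old quay: 3G 2P; the new quay: 3G 3P)
7. 2 guards and 1 prisoner → the new quay.  (the old quay: 1G 1P; the new quay: 5G 4P)
8. 1 guard ← the old quay.  (the old quay: 2G 1P; the new quay: 4G 4P)
9. 2 guards and 1 prisoner → the new quay.  (the old quay: 0G 0P; the new quay: 6G 5P)

Yes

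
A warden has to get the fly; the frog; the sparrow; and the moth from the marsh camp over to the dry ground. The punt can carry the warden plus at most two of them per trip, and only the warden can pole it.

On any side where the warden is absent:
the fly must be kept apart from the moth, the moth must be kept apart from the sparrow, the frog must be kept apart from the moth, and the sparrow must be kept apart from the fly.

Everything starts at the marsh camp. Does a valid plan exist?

1. Warden goes to the dry ground with the fly and the moth.  [the marsh camp: the frog, the sparrow | the dry ground: the fly, the moth]
2. Warden goes back to the marsh camp with the fly.  [the marsh camp: the fly, the frog, the sparrow | the dry ground: the moth]
3. Warden goes to the dry ground with the fly and the frog.  [the marsh camp: the sparrow | the dry ground: the fly, the frog, the moth]
4. Warden goes back to the marsh camp with the moth.  [the marsh camp: the moth, the sparrow | the dry ground: the fly, the frog]
5. Warden goes to the dry ground with the moth and the sparrow.  [the marsh camp: — | the dry ground: the fly, the frog, the moth, the sparrow]

Yes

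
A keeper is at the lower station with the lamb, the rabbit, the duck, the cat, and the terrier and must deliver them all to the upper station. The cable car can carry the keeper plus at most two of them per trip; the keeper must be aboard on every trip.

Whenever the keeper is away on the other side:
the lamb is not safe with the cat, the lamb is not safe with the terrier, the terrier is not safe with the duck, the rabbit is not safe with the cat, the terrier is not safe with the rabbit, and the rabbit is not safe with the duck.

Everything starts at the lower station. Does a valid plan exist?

Whatever the first load, the items left behind include a forbidden pair without the keeper. No opening move is safe, so no plan exists.

No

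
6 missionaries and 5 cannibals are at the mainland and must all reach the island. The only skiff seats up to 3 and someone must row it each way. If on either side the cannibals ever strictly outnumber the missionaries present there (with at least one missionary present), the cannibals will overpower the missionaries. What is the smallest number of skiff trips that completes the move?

Counting alone: each trip to the island takes at most 3 across and each return brings at least 1 back, so after t trips out (and t−1 returns) at most 3t − (t−1) of the 11 are across; that first reaches 11 at t = 5, so at least 9 crossings are needed.
The plan below uses exactly 9 crossings, so it is optimal:
1. 3 cannibals → the island.  (the mainland: 6M 2C; the island: 0M 3C)
2. 1 cannibal ← the mainland.  (the mainland: 6M 3C; the island: 0M 2C)
3. 3 missionaries → the island.  (the mainland: 3M 3C; the island: 3M 2C)
4. 1 missionary ← the mainland.  (the mainland: 4M 3C; the island: 2M 2C)
5. 2 missionaries and 1 cannibal → the island.  (the mainland: 2M 2C; the island: 4M 3C)
6. 1 missionary ← the mainland.  (the mainland: 3M 2C; the island: 3M 3C)
7. 2 missionaries and 1 cannibal → the island.  (the mainland: 1M 1C; the island: 5M 4C)
8. 1 missionary ← the mainland.  (the mainland: 2M 1C; the island: 4M 4C)
9. 2 missionaries and 1 cannibal → the island.  (the mainland: 0M 0C; the island: 6M 5C)

9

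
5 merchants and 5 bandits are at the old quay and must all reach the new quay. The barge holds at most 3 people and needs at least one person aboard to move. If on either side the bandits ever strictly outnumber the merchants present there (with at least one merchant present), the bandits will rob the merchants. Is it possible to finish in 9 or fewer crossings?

Counting alone: each trip to the new quay takes at most 3 across and each return brings at least 1 back, so after t trips out (and t−1 returns) at most 3t − (t−1) of the 10 are across; that first reaches 10 at t = 5, so at least 9 crossings are needed.
The safety rule pushes this higher. Following every safe sequence of crossings, the most of the 10 that can be at the new quay as the barge arrives there on crossing 9 is 9 — never all 10.
So the move cannot be finished within 9 crossings. (The shortest complete plan takes 11:)
1. 2 bandits → the new quay.  (the old quay: 5M 3B; the new quay: 0M 2B)
2. 1 bandit ← the old quay.  (the old quay: 5M 4B; the new quay: 0M 1B)
3. 3 bandits → the new quay.  (the old quay: 5M 1B; the new quay: 0M 4B)
4. 1 bandit ← the old quay.  (the old quay: 5M 2B; the new quay: 0M 3B)
5. 3 merchants → the new quay.  (the old quay: 2M 2B; the new quay: 3M 3B)
6. 1 merchant and 1 bandit ← the old quay.  (the old quay: 3M 3B; the new quay: 2M 2B)
7. 3 merchants → the new quay.  (the old quay: 0M 3B; the new quay: 5M 2B)
8. 1 bandit ← the old quay.  (the old quay: 0M 4B; the new quay: 5M 1B)
9. 2 bandits → the new quay.  (the old quay: 0M 2B; the new quay: 5M 3B)
10. 1 bandit ← the old quay.  (the old quay: 0M 3B; the new quay: 5M 2B)
11. 3 bandits → the new quay.  (the old quay: 0M 0B; the new quay: 5M 5B)

No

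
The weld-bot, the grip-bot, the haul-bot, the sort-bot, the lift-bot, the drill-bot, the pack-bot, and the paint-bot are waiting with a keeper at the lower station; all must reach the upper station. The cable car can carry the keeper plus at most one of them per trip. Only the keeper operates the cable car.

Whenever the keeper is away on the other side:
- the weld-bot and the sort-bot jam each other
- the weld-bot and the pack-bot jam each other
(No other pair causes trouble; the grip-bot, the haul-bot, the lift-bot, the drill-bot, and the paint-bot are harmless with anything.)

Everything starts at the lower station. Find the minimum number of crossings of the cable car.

17

Counting alone: the keeper can take at most 1 across per trip to the upper station, so moving all 8 needs at least 8 loaded trips out, with a return between consecutive ones — at least 15 crossings.
The safety rule pushes this higher. Following every safe sequence of crossings, the most of the 8 that can be at the upper station as the cable car arrives there on crossing 15 is 7 — never all 8.
So no plan with fewer than 17 crossings exists, and this one achieves 17:
1. Keeper goes to the upper station with the weld-bot.  [the lower station: the drill-bot, the grip-bot, the haul-bot, the lift-bot, the pack-bot, the paint-bot, the sort-bot | the upper station: the weld-bot]
2. Keeper goes back to the lower station alone.  [the lower station: the drill-bot, the grip-bot, the haul-bot, the lift-bot, the pack-bot, the paint-bot, the sort-bot | the upper station: the weld-bot]
3. Keeper goes to the upper station with the grip-bot.  [the lower station: the drill-bot, the haul-bot, the lift-bot, the pack-bot, the paint-bot, the sort-bot | the upper station: the grip-bot, the weld-bot]
4. Keeper goes back to the lower station alone.  [the lower station: the drill-bot, the haul-bot, the lift-bot, the pack-bot, the paint-bot, the sort-bot | the upper station: the grip-bot, the weld-bot]
5. Keeper goes to the upper station with the haul-bot.  [the lower station: the drill-bot, the lift-bot, the pack-bot, the paint-bot, the sort-bot | the upper station: the grip-bot, the haul-bot, the weld-bot]
6. Keeper goes back to the lower station alone.  [the lower station: the drill-bot, the lift-bot, the pack-bot, the paint-bot, the sort-bot | the upper station: the grip-bot, the haul-bot, the weld-bot]
7. Keeper goes to the upper station with the sort-bot.  [the lower station: the drill-bot, the lift-bot, the pack-bot, the paint-bot | the upper station: the grip-bot, the haul-bot, the sort-bot, the weld-bot]
8. Keeper goes back to the lower station with the weld-bot.  [the lower station: the drill-bot, the lift-bot, the pack-bot, the paint-bot, the weld-bot | the upper station: the grip-bot, the haul-bot, the sort-bot]
9. Keeper goes to the upper station with the pack-bot.  [the lower station: the drill-bot, the lift-bot, the paint-bot, the weld-bot | the upper station: the grip-bot, the haul-bot, the pack-bot, the sort-bot]
10. Keeper goes back to the lower station alone.  [the lower station: the drill-bot, the lift-bot, the paint-bot, the weld-bot | the upper station: the grip-bot, the haul-bot, the pack-bot, the sort-bot]
11. Keeper goes to the upper station with the lift-bot.  [the lower station: the drill-bot, the paint-bot, the weld-bot | the upper station: the grip-bot, the haul-bot, the lift-bot, the pack-bot, the sort-bot]
12. Keeper goes back to the lower station alone.  [the lower station: the drill-bot, the paint-bot, the weld-bot | the upper station: the grip-bot, the haul-bot, the lift-bot, the pack-bot, the sort-bot]
13. Keeper goes to the upper station with the drill-bot.  [the lower station: the paint-bot, the weld-bot | the upper station: the drill-bot, the grip-bot, the haul-bot, the lift-bot, the pack-bot, the sort-bot]
14. Keeper goes back to the lower station alone.  [the lower station: the paint-bot, the weld-bot | the upper station: the drill-bot, the grip-bot, the haul-bot, the lift-bot, the pack-bot, the sort-bot]
15. Keeper goes to the upper station with the paint-bot.  [the lower station: the weld-bot | the upper station: the drill-bot, the grip-bot, the haul-bot, the lift-bot, the pack-bot, the paint-bot, the sort-bot]
16. Keeper goes back to the lower station alone.  [the lower station: the weld-bot | the upper station: the drill-bot, the grip-bot, the haul-bot, the lift-bot, the pack-bot, the paint-bot, the sort-bot]
17. Keeper goes to the upper station with the weld-bot.  [the lower station: — | the upper station: the drill-bot, the grip-bot, the haul-bot, the lift-bot, the pack-bot, the paint-bot, the sort-bot, the weld-bot]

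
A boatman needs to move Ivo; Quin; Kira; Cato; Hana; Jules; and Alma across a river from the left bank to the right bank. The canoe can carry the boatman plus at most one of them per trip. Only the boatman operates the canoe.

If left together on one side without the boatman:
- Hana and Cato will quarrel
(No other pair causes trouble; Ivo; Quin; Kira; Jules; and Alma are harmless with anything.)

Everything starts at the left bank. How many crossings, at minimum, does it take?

Counting alone: the boatman can take at most 1 across per trip to the right bank, so moving all 7 needs at least 7 loaded trips out, with a return between consecutive ones — at least 13 crossings.
The plan below uses exactly 13 crossings, so it is optimal:
1. Boatman goes to the right bank with Cato.
2. Boatman goes back to the left bank alone.
3. Boatman goes to the right bank with Ivo.
4. Boatman goes back to the left bank alone.
5. Boatman goes to the right bank with Quin.
6. Boatman goes back to the left bank alone.
7. Boatman goes to the right bank with Kira.
8. Boatman goes back to the left bank alone.
9. Boatman goes to the right bank with Jules.
10. Boatman goes back to the left bank alone.
11. Boatman goes to the right bank with Alma.
12. Boatman goes back to the left bank alone.
13. Boatman goes to the right bank with Hana.

13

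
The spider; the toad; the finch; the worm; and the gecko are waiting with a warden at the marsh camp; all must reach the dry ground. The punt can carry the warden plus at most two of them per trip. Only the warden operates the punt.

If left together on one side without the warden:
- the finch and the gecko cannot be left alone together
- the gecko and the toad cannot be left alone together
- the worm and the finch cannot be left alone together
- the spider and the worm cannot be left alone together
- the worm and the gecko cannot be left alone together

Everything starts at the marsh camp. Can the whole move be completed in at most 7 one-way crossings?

Yes — this plan uses 7 crossings (≤ 7):
1. Warden goes to the dry ground with the gecko and the worm.
2. Warden goes back to the marsh camp with the worm.
3. Warden goes to the dry ground with the finch and the spider.
4. Warden goes back to the marsh camp with the finch.
5. Warden goes to the dry ground with the finch and the toad.
6. Warden goes back to the marsh camp with the gecko.
7. Warden goes to the dry ground with the gecko and the worm.

Yes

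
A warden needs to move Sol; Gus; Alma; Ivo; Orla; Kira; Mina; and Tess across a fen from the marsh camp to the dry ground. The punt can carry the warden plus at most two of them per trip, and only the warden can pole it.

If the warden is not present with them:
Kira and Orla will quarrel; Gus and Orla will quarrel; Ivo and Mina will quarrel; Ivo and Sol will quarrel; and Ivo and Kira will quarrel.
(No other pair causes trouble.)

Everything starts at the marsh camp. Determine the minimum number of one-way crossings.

9

Counting alone: the warden can take at most 2 across per trip to the dry ground, so moving all 8 needs at least 4 loaded trips out, with a return between consecutive ones — at least 7 crossings.
The safety rule pushes this higher. Following every safe sequence of crossings, the most of the 8 that can be at the dry ground as the punt arrives there on crossing 7 is 7 — never all 8.
So no plan with fewer than 9 crossings exists, and this one achieves 9:
1. Warden goes to the dry ground with Ivo and Orla.  [the marsh camp: Alma, Gus, Kira, Mina, Sol, Tess | the dry ground: Ivo, Orla]
2. Warden goes back to the marsh camp alone.  [the marsh camp: Alma, Gus, Kira, Mina, Sol, Tess | the dry ground: Ivo, Orla]
3. Warden goes to the dry ground with Gus and Sol.  [the marsh camp: Alma, Kira, Mina, Tess | the dry ground: Gus, Ivo, Orla, Sol]
4. Warden goes back to the marsh camp with Ivo and Orla.  [the marsh camp: Alma, Ivo, Kira, Mina, Orla, Tess | the dry ground: Gus, Sol]
5. Warden goes to the dry ground with Kira and Mina.  [the marsh camp: Alma, Ivo, Orla, Tess | the dry ground: Gus, Kira, Mina, Sol]
6. Warden goes back to the marsh camp alone.  [the marsh camp: Alma, Ivo, Orla, Tess | the dry ground: Gus, Kira, Mina, Sol]
7. Warden goes to the dry ground with Alma and Tess.  [the marsh camp: Ivo, Orla | the dry ground: Alma, Gus, Kira, Mina, Sol, Tess]
8. Warden goes back to the marsh camp alone.  [the marsh camp: Ivo, Orla | the dry ground: Alma, Gus, Kira, Mina, Sol, Tess]
9. Warden goes to the dry ground with Ivo and Orla.  [the marsh camp: — | the dry ground: Alma, Gus, Ivo, Kira, Mina, Orla, Sol, Tess]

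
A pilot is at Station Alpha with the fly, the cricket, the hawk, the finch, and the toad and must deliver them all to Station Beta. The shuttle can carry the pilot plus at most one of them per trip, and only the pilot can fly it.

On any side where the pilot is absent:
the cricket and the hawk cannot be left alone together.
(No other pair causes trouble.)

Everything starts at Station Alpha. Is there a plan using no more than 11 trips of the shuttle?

Yes — this plan uses 9 crossings (≤ 11):
1. Pilot goes to Station Beta with the cricket.  [Station Alpha: the finch, the fly, the hawk, the toad | Station Beta: the cricket]
2. Pilot goes back to Station Alpha alone.  [Station Alpha: the finch, the fly, the hawk, the toad | Station Beta: the cricket]
3. Pilot goes to Station Beta with the fly.  [Station Alpha: the finch, the hawk, the toad | Station Beta: the cricket, the fly]
4. Pilot goes back to Station Alpha alone.  [Station Alpha: the finch, the hawk, the toad | Station Beta: the cricket, the fly]
5. Pilot goes to Station Beta with the finch.  [Station Alpha: the hawk, the toad | Station Beta: the cricket, the finch, the fly]
6. Pilot goes back to Station Alpha alone.  [Station Alpha: the hawk, the toad | Station Beta: the cricket, the finch, the fly]
7. Pilot goes to Station Beta with the toad.  [Station Alpha: the hawk | Station Beta: the cricket, the finch, the fly, the toad]
8. Pilot goes back to Station Alpha alone.  [Station Alpha: the hawk | Station Beta: the cricket, the finch, the fly, the toad]
9. Pilot goes to Station Beta with the hawk.  [Station Alpha: — | Station Beta: the cricket, the finch, the fly, the hawk, the toad]

Yes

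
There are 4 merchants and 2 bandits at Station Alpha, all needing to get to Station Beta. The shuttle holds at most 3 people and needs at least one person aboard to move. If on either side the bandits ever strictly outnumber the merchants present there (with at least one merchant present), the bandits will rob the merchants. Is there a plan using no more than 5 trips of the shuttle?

Yes

Yes — this plan uses 5 crossings (≤ 5):
1. 2 bandits → Station Beta.  (Station Alpha: 4M 0B; Station Beta: 0M 2B)
2. 1 bandit ← Station Alpha.  (Station Alpha: 4M 1B; Station Beta: 0M 1B)
3. 2 merchants and 1 bandit → Station Beta.  (Station Alpha: 2M 0B; Station Beta: 2M 2B)
4. 1 bandit ← Station Alpha.  (Station Alpha: 2M 1B; Station Beta: 2M 1B)
5. 2 merchants and 1 bandit → Station Beta.  (Station Alpha: 0M 0B; Station Beta: 4M 2B)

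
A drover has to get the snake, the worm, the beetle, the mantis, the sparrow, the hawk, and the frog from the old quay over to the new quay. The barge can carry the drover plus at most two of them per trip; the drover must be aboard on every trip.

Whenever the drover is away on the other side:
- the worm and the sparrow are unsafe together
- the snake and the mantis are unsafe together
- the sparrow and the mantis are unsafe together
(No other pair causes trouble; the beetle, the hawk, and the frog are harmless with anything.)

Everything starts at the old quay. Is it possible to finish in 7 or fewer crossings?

Yes

Yes — this plan uses 7 crossings (≤ 7):
1. Drover goes to the new quay with the snake and the sparrow.  [the old quay: the beetle, the frog, the hawk, the mantis, the worm | the new quay: the snake, the sparrow]
2. Drover goes back to the old quay alone.  [the old quay: the beetle, the frog, the hawk, the mantis, the worm | the new quay: the snake, the sparrow]
3. Drover goes to the new quay with the beetle.  [the old quay: the frog, the hawk, the mantis, the worm | the new quay: the beetle, the snake, the sparrow]
4. Drover goes back to the old quay alone.  [the old quay: the frog, the hawk, the mantis, the worm | the new quay: the beetle, the snake, the sparrow]
5. Drover goes to the new quay with the frog and the hawk.  [the old quay: the mantis, the worm | the new quay: the beetle, the frog, the hawk, the snake, the sparrow]
6. Drover goes back to the old quay alone.  [the old quay: the mantis, the worm | the new quay: the beetle, the frog, the hawk, the snake, the sparrow]
7. Drover goes to the new quay with the mantis and the worm.  [the old quay: — | the new quay: the beetle, the frog, the hawk, the mantis, the snake, the sparrow, the worm]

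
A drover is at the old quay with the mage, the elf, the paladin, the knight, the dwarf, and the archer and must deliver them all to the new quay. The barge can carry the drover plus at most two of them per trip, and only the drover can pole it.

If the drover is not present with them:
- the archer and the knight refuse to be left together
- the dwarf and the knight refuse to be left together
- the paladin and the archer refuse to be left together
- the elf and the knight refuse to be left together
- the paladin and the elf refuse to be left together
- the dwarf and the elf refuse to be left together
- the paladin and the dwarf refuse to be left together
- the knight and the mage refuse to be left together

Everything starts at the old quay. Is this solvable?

No

Whatever the first load, the items left behind include a forbidden pair without the drover. No opening move is safe, so no plan exists.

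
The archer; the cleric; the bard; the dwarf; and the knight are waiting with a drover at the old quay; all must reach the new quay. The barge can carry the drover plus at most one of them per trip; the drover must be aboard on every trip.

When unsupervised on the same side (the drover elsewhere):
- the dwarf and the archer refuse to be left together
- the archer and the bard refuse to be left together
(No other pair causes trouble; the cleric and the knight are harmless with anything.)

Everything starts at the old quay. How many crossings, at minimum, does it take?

11

Counting alone: the drover can take at most 1 across per trip to the new quay, so moving all 5 needs at least 5 loaded trips out, with a return between consecutive ones — at least 9 crossings.
The safety rule pushes this higher. Following every safe sequence of crossings, the most of the 5 that can be at the new quay as the barge arrives there on crossing 9 is 4 — never all 5.
So no plan with fewer than 11 crossings exists, and this one achieves 11:
1. Drover goes to the new quay with the archer.
2. Drover goes back to the old quay alone.
3. Drover goes to the new quay with the cleric.
4. Drover goes back to the old quay alone.
5. Drover goes to the new quay with the bard.
6. Drover goes back to the old quay with the archer.
7. Drover goes to the new quay with the dwarf.
8. Drover goes back to the old quay alone.
9. Drover goes to the new quay with the knight.
10. Drover goes back to the old quay alone.
11. Drover goes to the new quay with the archer.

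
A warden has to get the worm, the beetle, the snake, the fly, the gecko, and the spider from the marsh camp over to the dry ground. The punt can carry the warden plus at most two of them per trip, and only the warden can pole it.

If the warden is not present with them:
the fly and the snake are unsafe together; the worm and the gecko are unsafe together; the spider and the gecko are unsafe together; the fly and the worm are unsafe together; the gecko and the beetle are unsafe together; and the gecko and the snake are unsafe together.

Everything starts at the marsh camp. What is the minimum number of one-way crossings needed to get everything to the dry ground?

Counting alone: the warden can take at most 2 across per trip to the dry ground, so moving all 6 needs at least 3 loaded trips out, with a return between consecutive ones — at least 5 crossings.
The safety rule pushes this higher. Following every safe sequence of crossings, the most of the 6 that can be at the dry ground as the punt arrives there on crossing 5 is 5 — never all 6.
So no plan with fewer than 7 crossings exists, and this one achieves 7:
1. Warden goes to the dry ground with the fly and the gecko.
2. Warden goes back to the marsh camp alone.
3. Warden goes to the dry ground with the beetle and the worm.
4. Warden goes back to the marsh camp with the fly and the gecko.
5. Warden goes to the dry ground with the snake and the spider.
6. Warden goes back to the marsh camp alone.
7. Warden goes to the dry ground with the fly and the gecko.

7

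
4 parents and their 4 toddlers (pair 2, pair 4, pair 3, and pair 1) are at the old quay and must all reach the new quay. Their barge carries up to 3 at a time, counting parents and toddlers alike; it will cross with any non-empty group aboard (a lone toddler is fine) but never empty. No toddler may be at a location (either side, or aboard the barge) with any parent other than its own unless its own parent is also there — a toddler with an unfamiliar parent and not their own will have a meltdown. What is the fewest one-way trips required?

Counting alone: each trip to the new quay takes at most 3 across and each return brings at least 1 back, so after t trips out (and t−1 returns) at most 3t − (t−1) of the 8 are across; that first reaches 8 at t = 4, so at least 7 crossings are needed.
The safety rule pushes this higher. Following every safe sequence of crossings, the most of the 8 that can be at the new quay as the barge arrives there on crossing 7 is 7 — never all 8.
So no plan with fewer than 9 crossings exists, and this one achieves 9:
1. parent 2 and toddler 2 cross → the new quay.
2. parent 2 crosses ← the old quay.
3. parent 2, parent 4, and toddler 4 cross → the new quay.
4. parent 2 and toddler 2 cross ← the old quay.
5. parent 1, parent 2, and parent 3 cross → the new quay.
6. toddler 4 crosses ← the old quay.
7. toddler 2 and toddler 4 cross → the new quay.
8. toddler 2 crosses ← the old quay.
9. toddler 1, toddler 2, and toddler 3 cross → the new quay.

9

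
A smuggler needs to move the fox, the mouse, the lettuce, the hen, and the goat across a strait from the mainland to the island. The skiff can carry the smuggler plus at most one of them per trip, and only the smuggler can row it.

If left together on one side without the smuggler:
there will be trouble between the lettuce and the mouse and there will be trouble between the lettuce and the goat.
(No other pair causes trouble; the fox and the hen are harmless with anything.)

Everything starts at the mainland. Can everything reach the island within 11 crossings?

Yes

Yes — this plan uses 11 crossings (≤ 11):
1. Smuggler goes to the island with the lettuce.  [the mainland: the fox, the goat, the hen, the mouse | the island: the lettuce]
2. Smuggler goes back to the mainland alone.  [the mainland: the fox, the goat, the hen, the mouse | the island: the lettuce]
3. Smuggler goes to the island with the fox.  [the mainland: the goat, the hen, the mouse | the island: the fox, the lettuce]
4. Smuggler goes back to the mainland alone.  [the mainland: the goat, the hen, the mouse | the island: the fox, the lettuce]
5. Smuggler goes to the island with the mouse.  [the mainland: the goat, the hen | the island: the fox, the lettuce, the mouse]
6. Smuggler goes back to the mainland with the lettuce.  [the mainland: the goat, the hen, the lettuce | the island: the fox, the mouse]
7. Smuggler goes to the island with the goat.  [the mainland: the hen, the lettuce | the island: the fox, the goat, the mouse]
8. Smuggler goes back to the mainland alone.  [the mainland: the hen, the lettuce | the island: the fox, the goat, the mouse]
9. Smuggler goes to the island with the hen.  [the mainland: the lettuce | the island: the fox, the goat, the hen, the mouse]
10. Smuggler goes back to the mainland alone.  [the mainland: the lettuce | the island: the fox, the goat, the hen, the mouse]
11. Smuggler goes to the island with the lettuce.  [the mainland: — | the island: the fox, the goat, the hen, the lettuce, the mouse]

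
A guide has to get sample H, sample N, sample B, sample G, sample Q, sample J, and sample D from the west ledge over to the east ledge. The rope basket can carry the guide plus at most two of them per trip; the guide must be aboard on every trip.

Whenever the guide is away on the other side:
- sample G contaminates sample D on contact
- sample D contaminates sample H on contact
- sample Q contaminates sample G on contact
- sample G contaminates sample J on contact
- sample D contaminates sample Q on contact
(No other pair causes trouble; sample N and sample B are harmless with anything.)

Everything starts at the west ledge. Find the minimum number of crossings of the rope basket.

11

Counting alone: the guide can take at most 2 across per trip to the east ledge, so moving all 7 needs at least 4 loaded trips out, with a return between consecutive ones — at least 7 crossings.
The safety rule pushes this higher. Following every safe sequence of crossings, the most of the 7 that can be at the east ledge as the rope basket arrives there on crossings 7, 9 is 5, 6 respectively — never all 7.
So no plan with fewer than 11 crossings exists, and this one achieves 11:
1. Guide goes to the east ledge with sample D and sample G.  [the west ledge: sample B, sample H, sample J, sample N, sample Q | the east ledge: sample D, sample G]
2. Guide goes back to the west ledge with sample G.  [the west ledge: sample B, sample G, sample H, sample J, sample N, sample Q | the east ledge: sample D]
3. Guide goes to the east ledge with sample G and sample H.  [the west ledge: sample B, sample J, sample N, sample Q | the east ledge: sample D, sample G, sample H]
4. Guide goes back to the west ledge with sample D.  [the west ledge: sample B, sample D, sample J, sample N, sample Q | the east ledge: sample G, sample H]
5. Guide goes to the east ledge with sample N and sample Q.  [the west ledge: sample B, sample D, sample J | the east ledge: sample G, sample H, sample N, sample Q]
6. Guide goes back to the west ledge with sample G.  [the west ledge: sample B, sample D, sample G, sample J | the east ledge: sample H, sample N, sample Q]
7. Guide goes to the east ledge with sample B and sample G.  [the west ledge: sample D, sample J | the east ledge: sample B, sample G, sample H, sample N, sample Q]
8. Guide goes back to the west ledge with sample G.  [the west ledge: sample D, sample G, sample J | the east ledge: sample B, sample H, sample N, sample Q]
9. Guide goes to the east ledge with sample G and sample J.  [the west ledge: sample D | the east ledge: sample B, sample G, sample H, sample J, sample N, sample Q]
10. Guide goes back to the west ledge with sample G.  [the west ledge: sample D, sample G | the east ledge: sample B, sample H, sample J, sample N, sample Q]
11. Guide goes to the east ledge with sample D and sample G.  [the west ledge: — | the east ledge: sample B, sample D, sample G, sample H, sample J, sample N, sample Q]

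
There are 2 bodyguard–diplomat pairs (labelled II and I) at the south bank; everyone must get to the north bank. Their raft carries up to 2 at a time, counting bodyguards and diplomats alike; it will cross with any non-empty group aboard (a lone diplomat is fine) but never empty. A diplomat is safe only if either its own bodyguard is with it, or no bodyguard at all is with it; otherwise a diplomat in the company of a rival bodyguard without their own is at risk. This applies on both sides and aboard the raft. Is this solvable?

1. bodyguard II and diplomat II cross → the north bank.
2. bodyguard II crosses ← the south bank.
3. bodyguard I and bodyguard II cross → the north bank.
4. bodyguard I crosses ← the south bank.
5. bodyguard I and diplomat I cross → the north bank.

Yes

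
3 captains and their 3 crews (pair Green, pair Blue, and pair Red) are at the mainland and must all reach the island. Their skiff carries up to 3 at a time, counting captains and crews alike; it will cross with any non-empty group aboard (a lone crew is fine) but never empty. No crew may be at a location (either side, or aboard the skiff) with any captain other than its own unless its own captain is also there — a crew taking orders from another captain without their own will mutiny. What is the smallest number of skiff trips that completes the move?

5

Counting alone: each trip to the island takes at most 3 across and each return brings at least 1 back, so after t trips out (and t−1 returns) at most 3t − (t−1) of the 6 are across; that first reaches 6 at t = 3, so at least 5 crossings are needed.
The plan below uses exactly 5 crossings, so it is optimal:
1. captain Green and crew Green cross → the island.
2. captain Green crosses ← the mainland.
3. captain Blue, captain Green, and captain Red cross → the island.
4. crew Green crosses ← the mainland.
5. crew Blue, crew Green, and crew Red cross → the island.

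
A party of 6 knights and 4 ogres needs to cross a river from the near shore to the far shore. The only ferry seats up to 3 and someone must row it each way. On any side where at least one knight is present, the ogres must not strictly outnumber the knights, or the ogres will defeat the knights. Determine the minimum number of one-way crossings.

9

Counting alone: each trip to the far shore takes at most 3 across and each return brings at least 1 back, so after t trips out (and t−1 returns) at most 3t − (t−1) of the 10 are across; that first reaches 10 at t = 5, so at least 9 crossings are needed.
The plan below uses exactly 9 crossings, so it is optimal:
1. 2 ogres → the far shore.  (the near shore: 6K 2O; the far shore: 0K 2O)
2. 1 ogre ← the near shore.  (the near shore: 6K 3O; the far shore: 0K 1O)
3. 3 ogres → the far shore.  (the near shore: 6K 0O; the far shore: 0K 4O)
4. 1 ogre ← the near shore.  (the near shore: 6K 1O; the far shore: 0K 3O)
5. 3 knights → the far shore.  (the near shore: 3K 1O; the far shore: 3K 3O)
6. 1 ogre ← the near shore.  (the near shore: 3K 2O; the far shore: 3K 2O)
7. 1 knight and 2 ogres → the far shore.  (the near shore: 2K 0O; the far shore: 4K 4O)
8. 1 ogre ← the near shore.  (the near shore: 2K 1O; the far shore: 4K 3O)
9. 2 knights and 1 ogre → the far shore.  (the near shore: 0K 0O; the far shore: 6K 4O)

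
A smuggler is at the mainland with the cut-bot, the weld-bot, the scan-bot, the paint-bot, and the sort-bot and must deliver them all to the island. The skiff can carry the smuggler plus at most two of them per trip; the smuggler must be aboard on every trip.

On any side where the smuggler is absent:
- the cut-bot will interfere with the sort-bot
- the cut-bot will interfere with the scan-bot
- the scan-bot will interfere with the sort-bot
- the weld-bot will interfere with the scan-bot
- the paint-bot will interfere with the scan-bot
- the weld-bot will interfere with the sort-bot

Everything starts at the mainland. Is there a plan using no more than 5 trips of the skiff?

Counting alone: the smuggler can take at most 2 across per trip to the island, so moving all 5 needs at least 3 loaded trips out, with a return between consecutive ones — at least 5 crossings.
The safety rule pushes this higher. Following every safe sequence of crossings, the most of the 5 that can be at the island as the skiff arrives there on crossing 5 is 4 — never all 5.
So the move cannot be finished within 5 crossings. (The shortest complete plan takes 7:)
1. Smuggler goes to the island with the scan-bot and the sort-bot.  [the mainland: the cut-bot, the paint-bot, the weld-bot | the island: the scan-bot, the sort-bot]
2. Smuggler goes back to the mainland with the scan-bot.  [the mainland: the cut-bot, the paint-bot, the scan-bot, the weld-bot | the island: the sort-bot]
3. Smuggler goes to the island with the paint-bot and the scan-bot.  [the mainland: the cut-bot, the weld-bot | the island: the paint-bot, the scan-bot, the sort-bot]
4. Smuggler goes back to the mainland with the scan-bot.  [the mainland: the cut-bot, the scan-bot, the weld-bot | the island: the paint-bot, the sort-bot]
5. Smuggler goes to the island with the cut-bot and the weld-bot.  [the mainland: the scan-bot | the island: the cut-bot, the paint-bot, the sort-bot, the weld-bot]
6. Smuggler goes back to the mainland with the sort-bot.  [the mainland: the scan-bot, the sort-bot | the island: the cut-bot, the paint-bot, the weld-bot]
7. Smuggler goes to the island with the scan-bot and the sort-bot.  [the mainland: — | the island: the cut-bot, the paint-bot, the scan-bot, the sort-bot, the weld-bot]

No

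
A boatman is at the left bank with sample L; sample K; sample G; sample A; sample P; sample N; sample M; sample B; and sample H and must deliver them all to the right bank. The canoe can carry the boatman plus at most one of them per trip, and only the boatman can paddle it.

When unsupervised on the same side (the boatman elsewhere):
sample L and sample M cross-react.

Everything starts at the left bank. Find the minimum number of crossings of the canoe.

Counting alone: the boatman can take at most 1 across per trip to the right bank, so moving all 9 needs at least 9 loaded trips out, with a return between consecutive ones — at least 17 crossings.
The plan below uses exactly 17 crossings, so it is optimal:
1. Boatman goes to the right bank with sample L.  [the left bank: sample A, sample B, sample G, sample H, sample K, sample M, sample N, sample P | the right bank: sample L]
2. Boatman goes back to the left bank alone.  [the left bank: sample A, sample B, sample G, sample H, sample K, sample M, sample N, sample P | the right bank: sample L]
3. Boatman goes to the right bank with sample K.  [the left bank: sample A, sample B, sample G, sample H, sample M, sample N, sample P | the right bank: sample K, sample L]
4. Boatman goes back to the left bank alone.  [the left bank: sample A, sample B, sample G, sample H, sample M, sample N, sample P | the right bank: sample K, sample L]
5. Boatman goes to the right bank with sample G.  [the left bank: sample A, sample B, sample H, sample M, sample N, sample P | the right bank: sample G, sample K, sample L]
6. Boatman goes back to the left bank alone.  [the left bank: sample A, sample B, sample H, sample M, sample N, sample P | the right bank: sample G, sample K, sample L]
7. Boatman goes to the right bank with sample A.  [the left bank: sample B, sample H, sample M, sample N, sample P | the right bank: sample A, sample G, sample K, sample L]
8. Boatman goes back to the left bank alone.  [the left bank: sample B, sample H, sample M, sample N, sample P | the right bank: sample A, sample G, sample K, sample L]
9. Boatman goes to the right bank with sample P.  [the left bank: sample B, sample H, sample M, sample N | the right bank: sample A, sample G, sample K, sample L, sample P]
10. Boatman goes back to the left bank alone.  [the left bank: sample B, sample H, sample M, sample N | the right bank: sample A, sample G, sample K, sample L, sample P]
11. Boatman goes to the right bank with sample N.  [the left bank: sample B, sample H, sample M | the right bank: sample A, sample G, sample K, sample L, sample N, sample P]
12. Boatman goes back to the left bank alone.  [the left bank: sample B, sample H, sample M | the right bank: sample A, sample G, sample K, sample L, sample N, sample P]
13. Boatman goes to the right bank with sample B.  [the left bank: sample H, sample M | the right bank: sample A, sample B, sample G, sample K, sample L, sample N, sample P]
14. Boatman goes back to the left bank alone.  [the left bank: sample H, sample M | the right bank: sample A, sample B, sample G, sample K, sample L, sample N, sample P]
15. Boatman goes to the right bank with sample H.  [the left bank: sample M | the right bank: sample A, sample B, sample G, sample H, sample K, sample L, sample N, sample P]
16. Boatman goes back to the left bank alone.  [the left bank: sample M | the right bank: sample A, sample B, sample G, sample H, sample K, sample L, sample N, sample P]
17. Boatman goes to the right bank with sample M.  [the left bank: — | the right bank: sample A, sample B, sample G, sample H, sample K, sample L, sample M, sample N, sample P]

17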